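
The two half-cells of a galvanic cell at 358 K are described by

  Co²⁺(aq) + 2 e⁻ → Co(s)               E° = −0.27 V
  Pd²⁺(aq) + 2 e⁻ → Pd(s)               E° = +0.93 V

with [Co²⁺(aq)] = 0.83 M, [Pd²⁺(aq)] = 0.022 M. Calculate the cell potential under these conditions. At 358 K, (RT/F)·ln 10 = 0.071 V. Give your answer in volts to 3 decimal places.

+1.144 V

The Pd²⁺/Pd couple has the more positive E°, so it is the cathode; Co²⁺/Co is the anode.
E°cell = E°cat − E°an = +0.93 − (−0.27) = +1.20 V; n = 2.
For the overall reaction Pd²⁺(aq) + Co(s) → Pd(s) + Co²⁺(aq), Q = [Co²⁺(aq)] / [Pd²⁺(aq)] = 37.7, giving log Q = 1.577.
Applying E = E° − (RT ln10/nF)·log Q gives +1.20 − (0.071/2)(1.577) = +1.144 V.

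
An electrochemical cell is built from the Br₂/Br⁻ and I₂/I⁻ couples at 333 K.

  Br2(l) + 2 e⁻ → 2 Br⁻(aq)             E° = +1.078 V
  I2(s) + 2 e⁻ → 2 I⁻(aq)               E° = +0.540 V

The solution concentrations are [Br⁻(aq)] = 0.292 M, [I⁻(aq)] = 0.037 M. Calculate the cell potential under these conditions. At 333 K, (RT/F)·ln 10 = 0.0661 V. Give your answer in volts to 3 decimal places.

The Br₂/Br⁻ couple has the more positive E°, so it is the cathode; I₂/I⁻ is the anode.
The standard potential is +1.078 − (+0.540) = +0.538 V and the balanced reaction transfers n = 2 electrons.
For the overall reaction Br2(l) + 2 I⁻(aq) → 2 Br⁻(aq) + I2(s), Q = [Br⁻(aq)]^2 / [I⁻(aq)]^2 = 62.3, giving log Q = 1.794.
By the Nernst equation, E = +0.538 − (0.0661/2)·(1.794) = +0.479 V.

+0.479 V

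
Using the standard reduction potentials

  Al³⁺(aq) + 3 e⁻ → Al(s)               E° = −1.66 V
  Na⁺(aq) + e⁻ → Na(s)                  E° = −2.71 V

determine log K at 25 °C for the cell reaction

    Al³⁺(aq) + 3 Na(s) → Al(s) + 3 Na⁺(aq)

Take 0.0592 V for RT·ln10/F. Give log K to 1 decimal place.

log K = 53.2

The Al³⁺/Al couple is reduced (cathode); E°cell = −1.66 − (−2.71) = +1.05 V with n = 3.
At equilibrium E = 0, so log K = nE°cell / 0.0592 = (3)(+1.05) / 0.0592 = 53.2.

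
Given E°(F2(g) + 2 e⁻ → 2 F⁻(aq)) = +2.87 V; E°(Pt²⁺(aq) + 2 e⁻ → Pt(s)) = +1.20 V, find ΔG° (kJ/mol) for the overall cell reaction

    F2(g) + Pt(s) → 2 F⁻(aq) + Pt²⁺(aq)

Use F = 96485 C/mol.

−322 kJ/mol

In the reaction as written F2(g) is reduced, so the F₂/F⁻ couple is the cathode and Pt²⁺/Pt is the anode.
E°cell = +2.87 − (+1.20) = +1.67 V; balancing electrons gives n = 2.
ΔG° = −nFE°cell = −(2)(96485)(+1.67) J/mol = −322 kJ/mol.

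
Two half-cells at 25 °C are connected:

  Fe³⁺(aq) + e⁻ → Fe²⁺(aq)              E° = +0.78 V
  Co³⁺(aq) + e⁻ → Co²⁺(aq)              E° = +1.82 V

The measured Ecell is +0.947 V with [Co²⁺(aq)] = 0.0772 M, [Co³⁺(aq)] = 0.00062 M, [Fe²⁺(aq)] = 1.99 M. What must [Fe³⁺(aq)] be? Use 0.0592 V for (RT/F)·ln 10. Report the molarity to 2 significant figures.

0.60 M

Co³⁺/Co²⁺ is the cathode (higher E°); E°cell = +1.82 − (+0.78) = +1.04 V with n = 1.
From the Nernst equation, log Q = n(E° − E)/0.0592 = 1·(+1.04 − (+0.947))/0.0592 = 1.571.
Balancing electrons gives Co³⁺(aq) + Fe²⁺(aq) → Co²⁺(aq) + Fe³⁺(aq); thus Q = ([Co²⁺(aq)]·[Fe³⁺(aq)]) / ([Co³⁺(aq)]·[Fe²⁺(aq)]).
Substituting the known concentrations and solving, log [Fe³⁺(aq)] = −0.225 and [Fe³⁺(aq)] = 0.60 M.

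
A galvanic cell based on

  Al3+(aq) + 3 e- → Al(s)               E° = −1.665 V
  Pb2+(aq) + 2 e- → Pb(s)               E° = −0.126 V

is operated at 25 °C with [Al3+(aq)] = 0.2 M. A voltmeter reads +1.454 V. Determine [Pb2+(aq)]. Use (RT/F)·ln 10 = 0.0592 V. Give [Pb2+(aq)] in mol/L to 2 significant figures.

With Pb²⁺/Pb at the cathode and Al³⁺/Al at the anode, E°cell = −0.126 − (−1.665) = +1.539 V (n = 6).
Since E = E° − (0.0592/n)·log Q, log Q = n(E° − E)/0.0592 = 8.615.
Balancing electrons gives 3 Pb2+(aq) + 2 Al(s) → 3 Pb(s) + 2 Al3+(aq); thus Q = [Al3+(aq)]^2 / [Pb2+(aq)]^3.
Solving for the unknown gives log [Pb2+(aq)] = −3.338, so [Pb2+(aq)] ≈ 0.00046 M.

0.00046 M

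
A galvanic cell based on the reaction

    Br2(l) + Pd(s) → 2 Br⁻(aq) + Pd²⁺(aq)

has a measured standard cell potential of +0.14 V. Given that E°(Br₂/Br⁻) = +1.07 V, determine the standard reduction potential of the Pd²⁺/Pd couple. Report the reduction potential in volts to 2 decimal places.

+0.93 V

In the reaction as written the Br₂/Br⁻ couple is reduced (cathode) and Pd²⁺/Pd is oxidized (anode), so E°cell = E°(Br₂/Br⁻) − E°(Pd²⁺/Pd).
E°(Pd²⁺/Pd) = E°(cathode) − E°cell = +1.07 − (+0.14) = +0.93 V.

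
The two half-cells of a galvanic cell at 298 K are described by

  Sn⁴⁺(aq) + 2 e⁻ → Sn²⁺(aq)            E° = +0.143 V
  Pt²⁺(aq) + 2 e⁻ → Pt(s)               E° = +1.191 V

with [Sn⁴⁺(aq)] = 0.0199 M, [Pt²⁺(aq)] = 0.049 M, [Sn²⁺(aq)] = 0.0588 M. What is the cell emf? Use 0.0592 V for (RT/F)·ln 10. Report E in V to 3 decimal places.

The Pt²⁺/Pt couple has the more positive E°, so it is the cathode; Sn⁴⁺/Sn²⁺ is the anode.
The standard potential is +1.191 − (+0.143) = +1.048 V and the balanced reaction transfers n = 2 electrons.
The balanced reaction is Pt²⁺(aq) + Sn²⁺(aq) → Pt(s) + Sn⁴⁺(aq), so Q = [Sn⁴⁺(aq)] / ([Pt²⁺(aq)]·[Sn²⁺(aq)]) = 6.91 and log Q = 0.839.
By the Nernst equation, E = +1.048 − (0.0592/2)·(0.839) = +1.023 V.

+1.023 V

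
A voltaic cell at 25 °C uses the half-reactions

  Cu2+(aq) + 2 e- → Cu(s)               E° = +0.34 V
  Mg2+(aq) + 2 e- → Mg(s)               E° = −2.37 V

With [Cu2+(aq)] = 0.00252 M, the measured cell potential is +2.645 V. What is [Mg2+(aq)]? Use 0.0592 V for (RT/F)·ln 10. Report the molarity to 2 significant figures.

0.40 M

With Cu²⁺/Cu at the cathode and Mg²⁺/Mg at the anode, E°cell = +0.34 − (−2.37) = +2.71 V (n = 2).
Rearranging E = E° − (0.0592/n)·log Q gives log Q = 2(+2.71 − (+2.645))/0.0592 = 2.196.
Balancing electrons gives Cu2+(aq) + Mg(s) → Cu(s) + Mg2+(aq); thus Q = [Mg2+(aq)] / [Cu2+(aq)].
Isolating [Mg2+(aq)] in Q = 10^{2.196} yields log [Mg2+(aq)] = −0.403, i.e. 0.40 M.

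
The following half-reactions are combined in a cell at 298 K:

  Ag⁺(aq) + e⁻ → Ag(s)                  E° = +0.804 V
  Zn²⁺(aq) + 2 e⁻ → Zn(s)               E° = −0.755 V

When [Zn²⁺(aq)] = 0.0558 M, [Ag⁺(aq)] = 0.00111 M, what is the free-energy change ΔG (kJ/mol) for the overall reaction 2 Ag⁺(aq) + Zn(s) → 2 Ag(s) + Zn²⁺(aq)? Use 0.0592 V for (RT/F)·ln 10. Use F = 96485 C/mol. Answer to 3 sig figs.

−274 kJ/mol

The standard cell potential is +0.804 − (−0.755) = +1.559 V, with n = 2 electrons in the balanced equation.
The reaction quotient is [Zn²⁺(aq)] / [Ag⁺(aq)]^2 = 4.53×10^4; by Nernst, E = +1.559 − (0.0592/2)(4.656) = +1.4212 V.
ΔG = −nFE = −(2)(96485)(+1.4212) J/mol = −274 kJ/mol.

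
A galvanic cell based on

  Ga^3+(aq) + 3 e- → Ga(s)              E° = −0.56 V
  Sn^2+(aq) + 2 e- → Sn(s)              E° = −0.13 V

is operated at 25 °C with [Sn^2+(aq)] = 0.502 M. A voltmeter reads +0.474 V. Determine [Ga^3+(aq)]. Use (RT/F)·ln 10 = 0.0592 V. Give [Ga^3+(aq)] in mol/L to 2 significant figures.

0.0021 M

The Sn²⁺/Sn couple has the larger reduction potential, so it is the cathode: E°cell = −0.13 − (−0.56) = +0.43 V and n = 6.
Since E = E° − (0.0592/n)·log Q, log Q = n(E° − E)/0.0592 = −4.459.
For 3 Sn^2+(aq) + 2 Ga(s) → 3 Sn(s) + 2 Ga^3+(aq), the reaction quotient is Q = [Ga^3+(aq)]^2 / [Sn^2+(aq)]^3.
Solving for the unknown gives log [Ga^3+(aq)] = −2.678, so [Ga^3+(aq)] ≈ 0.0021 M.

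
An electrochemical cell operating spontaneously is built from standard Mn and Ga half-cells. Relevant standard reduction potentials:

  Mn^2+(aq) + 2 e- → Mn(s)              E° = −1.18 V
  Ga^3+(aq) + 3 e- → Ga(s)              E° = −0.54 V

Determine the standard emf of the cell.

+0.64 V

Of the two couples in this cell, the one with the more positive reduction potential is reduced at the cathode: here that is Ga³⁺/Ga (−0.54 V); Mn²⁺/Mn (−1.18 V) is the anode.
E°cell = E°(cathode) − E°(anode) = −0.54 − (−1.18) = +0.64 V.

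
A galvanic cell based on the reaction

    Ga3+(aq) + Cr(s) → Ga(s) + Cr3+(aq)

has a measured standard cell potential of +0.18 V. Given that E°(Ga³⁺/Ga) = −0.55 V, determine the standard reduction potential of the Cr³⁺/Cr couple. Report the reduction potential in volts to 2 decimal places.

In the reaction as written the Ga³⁺/Ga couple is reduced (cathode) and Cr³⁺/Cr is oxidized (anode), so E°cell = E°(Ga³⁺/Ga) − E°(Cr³⁺/Cr).
E°(Cr³⁺/Cr) = E°(cathode) − E°cell = −0.55 − (+0.18) = −0.73 V.

−0.73 V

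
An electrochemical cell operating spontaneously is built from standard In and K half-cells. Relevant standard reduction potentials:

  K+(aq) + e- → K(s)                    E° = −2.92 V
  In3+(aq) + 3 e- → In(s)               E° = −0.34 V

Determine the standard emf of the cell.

+2.58 V

The In³⁺/In couple has the higher E°, so In ion is reduced (cathode) and K is oxidized (anode).
E°cell = E°(cathode) − E°(anode) = −0.34 − (−2.92) = +2.58 V.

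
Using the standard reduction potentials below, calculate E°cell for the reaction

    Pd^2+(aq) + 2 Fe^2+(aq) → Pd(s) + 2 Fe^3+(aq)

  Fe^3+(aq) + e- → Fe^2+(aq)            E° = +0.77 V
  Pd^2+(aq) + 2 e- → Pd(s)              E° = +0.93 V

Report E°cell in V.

+0.16 V

Pd^2+(aq) gains electrons, so the Pd²⁺/Pd couple is the cathode; the Fe³⁺/Fe²⁺ couple is the anode.
E°cell = E°(cathode) − E°(anode) = +0.93 − (+0.77) = +0.16 V.
The positive value indicates the reaction is spontaneous as written.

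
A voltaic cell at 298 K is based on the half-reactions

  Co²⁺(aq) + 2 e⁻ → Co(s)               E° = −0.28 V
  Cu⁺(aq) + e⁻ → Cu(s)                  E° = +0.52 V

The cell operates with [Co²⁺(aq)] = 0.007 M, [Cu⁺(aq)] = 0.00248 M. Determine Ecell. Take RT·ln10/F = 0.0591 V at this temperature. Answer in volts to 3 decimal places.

+0.710 V

Cu⁺/Cu is reduced (cathode, E° = +0.52 V) and Co²⁺/Co is oxidized (anode).
E°cell = E°cat − E°an = +0.52 − (−0.28) = +0.80 V; n = 2.
Balancing gives 2 Cu⁺(aq) + Co(s) → 2 Cu(s) + Co²⁺(aq); hence Q = [Co²⁺(aq)] / [Cu⁺(aq)]^2 = 1.14×10^3 (log Q = 3.056).
By the Nernst equation, E = +0.80 − (0.0591/2)·(3.056) = +0.710 V.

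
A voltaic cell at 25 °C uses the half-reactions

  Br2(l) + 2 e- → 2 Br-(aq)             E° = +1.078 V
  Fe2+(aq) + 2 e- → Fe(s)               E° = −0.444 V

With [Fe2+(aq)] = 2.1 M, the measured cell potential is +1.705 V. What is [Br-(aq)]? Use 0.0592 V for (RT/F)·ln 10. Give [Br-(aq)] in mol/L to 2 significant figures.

The Br₂/Br⁻ couple has the larger reduction potential, so it is the cathode: E°cell = +1.078 − (−0.444) = +1.522 V and n = 2.
Rearranging E = E° − (0.0592/n)·log Q gives log Q = 2(+1.522 − (+1.705))/0.0592 = −6.182.
The balanced reaction is Br2(l) + Fe(s) → 2 Br-(aq) + Fe2+(aq), so Q = [Br-(aq)]^2·[Fe2+(aq)].
Isolating [Br-(aq)] in Q = 10^{−6.182} yields log [Br-(aq)] = −3.252, i.e. 0.00056 M.

0.00056 M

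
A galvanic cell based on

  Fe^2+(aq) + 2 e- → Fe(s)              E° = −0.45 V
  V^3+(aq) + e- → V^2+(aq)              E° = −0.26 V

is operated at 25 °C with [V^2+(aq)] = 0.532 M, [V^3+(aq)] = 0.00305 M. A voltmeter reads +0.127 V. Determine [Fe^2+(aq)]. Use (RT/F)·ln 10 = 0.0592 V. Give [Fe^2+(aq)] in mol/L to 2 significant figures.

0.0044 M

V³⁺/V²⁺ is the cathode (higher E°); E°cell = −0.26 − (−0.45) = +0.19 V with n = 2.
Since E = E° − (0.0592/n)·log Q, log Q = n(E° − E)/0.0592 = 2.128.
Balancing electrons gives 2 V^3+(aq) + Fe(s) → 2 V^2+(aq) + Fe^2+(aq); thus Q = ([V^2+(aq)]^2·[Fe^2+(aq)]) / [V^3+(aq)]^2.
Substituting the known concentrations and solving, log [Fe^2+(aq)] = −2.355 and [Fe^2+(aq)] = 0.0044 M.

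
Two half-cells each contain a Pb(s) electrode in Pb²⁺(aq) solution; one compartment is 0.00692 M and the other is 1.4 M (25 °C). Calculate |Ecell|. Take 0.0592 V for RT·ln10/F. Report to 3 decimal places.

0.068 V

For a concentration cell E°cell = 0, since both electrodes use the same couple.
The compartment with the higher Pb²⁺(aq) concentration (1.4 M) acts as the cathode; ions are reduced there and produced at the dilute (0.00692 M) anode.
With n = 2, Ecell = −(0.0592/2)·log([dilute]/[conc]) = −(0.0592/2)·log(0.00692/1.4) = +0.068 V.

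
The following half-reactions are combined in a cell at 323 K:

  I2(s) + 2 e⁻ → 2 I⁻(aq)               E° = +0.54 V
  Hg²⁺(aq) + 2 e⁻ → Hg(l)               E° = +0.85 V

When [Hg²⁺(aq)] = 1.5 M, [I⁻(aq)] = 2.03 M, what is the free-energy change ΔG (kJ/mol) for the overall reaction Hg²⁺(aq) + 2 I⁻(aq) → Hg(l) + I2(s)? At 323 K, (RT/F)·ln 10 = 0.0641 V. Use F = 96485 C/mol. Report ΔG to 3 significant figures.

E°cell = +0.85 − (+0.54) = +0.31 V; the balanced reaction transfers n = 2 electrons.
The reaction quotient is 1 / ([Hg²⁺(aq)]·[I⁻(aq)]^2) = 0.162; by Nernst, E = +0.31 − (0.0641/2)(−0.791) = +0.3354 V.
Then ΔG = −nFE = −2 × 96485 × +0.3354 J/mol = −64.7 kJ/mol.

−64.7 kJ/mol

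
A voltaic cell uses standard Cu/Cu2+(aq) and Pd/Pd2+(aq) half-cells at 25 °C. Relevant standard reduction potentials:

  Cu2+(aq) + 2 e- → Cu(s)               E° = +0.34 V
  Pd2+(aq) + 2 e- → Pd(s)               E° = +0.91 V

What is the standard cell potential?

The Pd²⁺/Pd couple has the higher E°, so Pd ion is reduced (cathode) and Cu is oxidized (anode).
E°cell = E°(cathode) − E°(anode) = +0.91 − (+0.34) = +0.57 V.

+0.57 V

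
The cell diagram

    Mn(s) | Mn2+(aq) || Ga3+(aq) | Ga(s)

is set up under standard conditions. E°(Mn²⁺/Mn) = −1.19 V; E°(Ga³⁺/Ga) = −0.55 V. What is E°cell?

+0.64 V

By convention the left-hand electrode in cell notation is the anode (oxidation) and the right-hand electrode is the cathode (reduction).
E°cell = E°(right) − E°(left) = −0.55 − (−1.19) = +0.64 V.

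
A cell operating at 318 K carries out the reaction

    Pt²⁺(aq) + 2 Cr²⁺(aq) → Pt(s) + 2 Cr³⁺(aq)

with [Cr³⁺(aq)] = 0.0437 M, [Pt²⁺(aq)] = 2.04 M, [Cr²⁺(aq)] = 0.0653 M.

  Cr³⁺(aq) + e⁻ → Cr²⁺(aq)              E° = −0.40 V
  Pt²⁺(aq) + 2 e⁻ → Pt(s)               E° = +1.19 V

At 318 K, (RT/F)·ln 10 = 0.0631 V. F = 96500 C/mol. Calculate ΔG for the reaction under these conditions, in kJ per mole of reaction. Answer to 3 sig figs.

E°cell = +1.19 − (−0.40) = +1.59 V; the balanced reaction transfers n = 2 electrons.
Q = [Cr³⁺(aq)]^2 / ([Pt²⁺(aq)]·[Cr²⁺(aq)]^2) = 0.22, so log Q = −0.658 and E = +1.59 − (0.0631/2)(−0.658) = +1.6108 V.
Then ΔG = −nFE = −2 × 96500 × +1.6108 J/mol = −311 kJ/mol.

−311 kJ/mol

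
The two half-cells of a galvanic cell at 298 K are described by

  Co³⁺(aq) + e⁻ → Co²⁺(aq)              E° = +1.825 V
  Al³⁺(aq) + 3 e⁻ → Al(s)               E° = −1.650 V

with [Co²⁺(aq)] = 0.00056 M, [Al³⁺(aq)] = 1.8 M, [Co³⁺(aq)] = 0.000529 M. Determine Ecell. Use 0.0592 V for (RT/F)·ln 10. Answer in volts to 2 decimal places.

+3.47 V

The Co³⁺/Co²⁺ couple has the more positive E°, so it is the cathode; Al³⁺/Al is the anode.
E°cell = E°cat − E°an = +1.825 − (−1.650) = +3.475 V; n = 3.
For the overall reaction 3 Co³⁺(aq) + Al(s) → 3 Co²⁺(aq) + Al³⁺(aq), Q = ([Co²⁺(aq)]^3·[Al³⁺(aq)]) / [Co³⁺(aq)]^3 = 2.14, giving log Q = 0.329.
E = E° − (0.0592/n)·log Q = +3.475 − (0.0592/3)(0.329) = +3.47 V.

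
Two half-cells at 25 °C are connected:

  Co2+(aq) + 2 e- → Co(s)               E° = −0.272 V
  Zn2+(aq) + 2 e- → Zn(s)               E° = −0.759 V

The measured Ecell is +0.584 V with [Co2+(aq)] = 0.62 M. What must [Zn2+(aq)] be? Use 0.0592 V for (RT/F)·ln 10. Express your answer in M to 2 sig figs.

0.00033 M

Co²⁺/Co is the cathode (higher E°); E°cell = −0.272 − (−0.759) = +0.487 V with n = 2.
Rearranging E = E° − (0.0592/n)·log Q gives log Q = 2(+0.487 − (+0.584))/0.0592 = −3.277.
The balanced reaction is Co2+(aq) + Zn(s) → Co(s) + Zn2+(aq), so Q = [Zn2+(aq)] / [Co2+(aq)].
Solving for the unknown gives log [Zn2+(aq)] = −3.485, so [Zn2+(aq)] ≈ 0.00033 M.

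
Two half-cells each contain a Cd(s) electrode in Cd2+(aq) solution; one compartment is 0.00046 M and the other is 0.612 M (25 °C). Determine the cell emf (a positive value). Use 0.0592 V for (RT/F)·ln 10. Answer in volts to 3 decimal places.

For a concentration cell E°cell = 0, since both electrodes use the same couple.
The compartment with the higher Cd2+(aq) concentration (0.612 M) acts as the cathode; ions are reduced there and produced at the dilute (0.00046 M) anode.
With n = 2, Ecell = −(0.0592/2)·log([dilute]/[conc]) = −(0.0592/2)·log(0.00046/0.612) = +0.092 V.

0.092 V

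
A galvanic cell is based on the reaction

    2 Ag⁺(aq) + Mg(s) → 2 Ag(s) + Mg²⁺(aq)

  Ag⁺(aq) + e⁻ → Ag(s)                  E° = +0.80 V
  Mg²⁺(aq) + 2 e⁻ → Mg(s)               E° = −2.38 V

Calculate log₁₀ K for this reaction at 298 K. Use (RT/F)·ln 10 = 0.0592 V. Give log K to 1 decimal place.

The Ag⁺/Ag couple is reduced (cathode); E°cell = +0.80 − (−2.38) = +3.18 V with n = 2.
At equilibrium E = 0, so log K = nE°cell / 0.0592 = (2)(+3.18) / 0.0592 = 107.4.

log K = 107.4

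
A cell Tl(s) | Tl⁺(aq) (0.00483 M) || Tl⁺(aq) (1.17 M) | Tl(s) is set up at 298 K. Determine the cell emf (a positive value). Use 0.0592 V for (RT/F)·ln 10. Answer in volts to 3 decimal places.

0.141 V

For a concentration cell E°cell = 0, since both electrodes use the same couple.
The compartment with the higher Tl⁺(aq) concentration (1.17 M) acts as the cathode; ions are reduced there and produced at the dilute (0.00483 M) anode.
With n = 1, Ecell = −(0.0592/1)·log([dilute]/[conc]) = −(0.0592/1)·log(0.00483/1.17) = +0.141 V.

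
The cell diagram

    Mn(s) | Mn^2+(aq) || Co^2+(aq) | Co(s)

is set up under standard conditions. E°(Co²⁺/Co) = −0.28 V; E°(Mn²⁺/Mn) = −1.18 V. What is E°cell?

+0.90 V

By convention the left-hand electrode in cell notation is the anode (oxidation) and the right-hand electrode is the cathode (reduction).
E°cell = E°(right) − E°(left) = −0.28 − (−1.18) = +0.90 V.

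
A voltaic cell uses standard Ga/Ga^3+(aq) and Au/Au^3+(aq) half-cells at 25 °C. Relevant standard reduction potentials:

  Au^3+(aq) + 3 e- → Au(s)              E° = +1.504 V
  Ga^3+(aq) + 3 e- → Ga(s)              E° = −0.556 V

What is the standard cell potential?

+2.060 V

The Au³⁺/Au couple has the higher E°, so Au ion is reduced (cathode) and Ga is oxidized (anode).
E°cell = E°(cathode) − E°(anode) = +1.504 − (−0.556) = +2.060 V.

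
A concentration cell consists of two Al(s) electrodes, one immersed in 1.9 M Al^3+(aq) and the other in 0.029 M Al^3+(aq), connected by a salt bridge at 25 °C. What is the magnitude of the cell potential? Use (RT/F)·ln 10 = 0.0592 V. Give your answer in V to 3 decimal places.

For a concentration cell E°cell = 0, since both electrodes use the same couple.
The compartment with the higher Al^3+(aq) concentration (1.9 M) acts as the cathode; ions are reduced there and produced at the dilute (0.029 M) anode.
With n = 3, Ecell = −(0.0592/3)·log([dilute]/[conc]) = −(0.0592/3)·log(0.029/1.9) = +0.036 V.

0.036 V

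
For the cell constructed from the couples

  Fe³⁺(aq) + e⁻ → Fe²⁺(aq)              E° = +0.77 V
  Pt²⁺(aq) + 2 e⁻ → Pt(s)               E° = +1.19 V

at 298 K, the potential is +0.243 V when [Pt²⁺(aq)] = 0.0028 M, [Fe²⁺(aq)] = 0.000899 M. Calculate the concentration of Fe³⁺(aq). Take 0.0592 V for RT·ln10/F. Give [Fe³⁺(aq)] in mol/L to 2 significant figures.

0.046 M

Pt²⁺/Pt is the cathode (higher E°); E°cell = +1.19 − (+0.77) = +0.42 V with n = 2.
Rearranging E = E° − (0.0592/n)·log Q gives log Q = 2(+0.42 − (+0.243))/0.0592 = 5.980.
For Pt²⁺(aq) + 2 Fe²⁺(aq) → Pt(s) + 2 Fe³⁺(aq), the reaction quotient is Q = [Fe³⁺(aq)]^2 / ([Pt²⁺(aq)]·[Fe²⁺(aq)]^2).
Isolating [Fe³⁺(aq)] in Q = 10^{5.980} yields log [Fe³⁺(aq)] = −1.333, i.e. 0.046 M.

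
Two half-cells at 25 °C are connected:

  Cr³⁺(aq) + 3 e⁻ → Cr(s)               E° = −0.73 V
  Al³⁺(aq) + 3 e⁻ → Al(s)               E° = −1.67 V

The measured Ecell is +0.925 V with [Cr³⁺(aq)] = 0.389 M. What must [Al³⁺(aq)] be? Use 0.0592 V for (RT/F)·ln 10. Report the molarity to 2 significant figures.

With Cr³⁺/Cr at the cathode and Al³⁺/Al at the anode, E°cell = −0.73 − (−1.67) = +0.94 V (n = 3).
From the Nernst equation, log Q = n(E° − E)/0.0592 = 3·(+0.94 − (+0.925))/0.0592 = 0.760.
Balancing electrons gives Cr³⁺(aq) + Al(s) → Cr(s) + Al³⁺(aq); thus Q = [Al³⁺(aq)] / [Cr³⁺(aq)].
Isolating [Al³⁺(aq)] in Q = 10^{0.760} yields log [Al³⁺(aq)] = 0.350, i.e. 2.2 M.

2.2 M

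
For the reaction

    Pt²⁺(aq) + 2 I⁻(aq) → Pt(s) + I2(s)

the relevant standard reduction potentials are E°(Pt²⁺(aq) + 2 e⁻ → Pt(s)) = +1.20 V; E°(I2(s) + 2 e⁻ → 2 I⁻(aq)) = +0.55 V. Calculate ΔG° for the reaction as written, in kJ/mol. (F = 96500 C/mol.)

−125 kJ/mol

In the reaction as written Pt²⁺(aq) is reduced, so the Pt²⁺/Pt couple is the cathode and I₂/I⁻ is the anode.
E°cell = +1.20 − (+0.55) = +0.65 V; balancing electrons gives n = 2.
ΔG° = −nFE°cell = −(2)(96500)(+0.65) J/mol = −125 kJ/mol.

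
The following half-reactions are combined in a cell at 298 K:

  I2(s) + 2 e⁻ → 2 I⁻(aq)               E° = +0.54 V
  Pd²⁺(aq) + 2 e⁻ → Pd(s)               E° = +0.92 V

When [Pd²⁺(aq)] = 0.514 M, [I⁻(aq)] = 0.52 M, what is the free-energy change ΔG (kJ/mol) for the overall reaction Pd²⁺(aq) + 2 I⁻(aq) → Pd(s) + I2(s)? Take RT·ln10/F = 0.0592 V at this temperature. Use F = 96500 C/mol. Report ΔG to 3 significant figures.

−68.4 kJ/mol

E°cell = +0.92 − (+0.54) = +0.38 V; the balanced reaction transfers n = 2 electrons.
Q = 1 / ([Pd²⁺(aq)]·[I⁻(aq)]^2) = 7.19, so log Q = 0.857 and E = +0.38 − (0.0592/2)(0.857) = +0.3546 V.
Finally ΔG = −nFE = −(2)(96500 C/mol)(+0.3546 V) = −68.4 kJ/mol.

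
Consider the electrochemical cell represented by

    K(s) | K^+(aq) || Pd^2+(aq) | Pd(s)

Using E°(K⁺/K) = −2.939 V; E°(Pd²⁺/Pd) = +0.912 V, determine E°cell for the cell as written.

By convention the left-hand electrode in cell notation is the anode (oxidation) and the right-hand electrode is the cathode (reduction).
E°cell = E°(right) − E°(left) = +0.912 − (−2.939) = +3.851 V.

+3.851 V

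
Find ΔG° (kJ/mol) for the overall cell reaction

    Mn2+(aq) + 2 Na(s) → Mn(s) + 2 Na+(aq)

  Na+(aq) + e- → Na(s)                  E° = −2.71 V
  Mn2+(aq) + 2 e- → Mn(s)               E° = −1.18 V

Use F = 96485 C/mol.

−295 kJ/mol

In the reaction as written Mn2+(aq) is reduced, so the Mn²⁺/Mn couple is the cathode and Na⁺/Na is the anode.
E°cell = −1.18 − (−2.71) = +1.53 V; balancing electrons gives n = 2.
ΔG° = −nFE°cell = −(2)(96485)(+1.53) J/mol = −295 kJ/mol.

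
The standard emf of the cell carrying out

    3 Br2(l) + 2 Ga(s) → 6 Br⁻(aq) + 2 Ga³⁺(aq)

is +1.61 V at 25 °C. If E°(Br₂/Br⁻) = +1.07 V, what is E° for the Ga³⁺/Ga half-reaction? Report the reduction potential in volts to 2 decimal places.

In the reaction as written the Br₂/Br⁻ couple is reduced (cathode) and Ga³⁺/Ga is oxidized (anode), so E°cell = E°(Br₂/Br⁻) − E°(Ga³⁺/Ga).
E°(Ga³⁺/Ga) = E°(cathode) − E°cell = +1.07 − (+1.61) = −0.54 V.

−0.54 V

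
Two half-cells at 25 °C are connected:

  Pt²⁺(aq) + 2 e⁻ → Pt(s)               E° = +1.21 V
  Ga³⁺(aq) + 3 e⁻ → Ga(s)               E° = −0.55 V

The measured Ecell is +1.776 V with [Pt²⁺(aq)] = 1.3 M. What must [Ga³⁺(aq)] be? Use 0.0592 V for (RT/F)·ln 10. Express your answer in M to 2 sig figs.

With Pt²⁺/Pt at the cathode and Ga³⁺/Ga at the anode, E°cell = +1.21 − (−0.55) = +1.76 V (n = 6).
Rearranging E = E° − (0.0592/n)·log Q gives log Q = 6(+1.76 − (+1.776))/0.0592 = −1.622.
For 3 Pt²⁺(aq) + 2 Ga(s) → 3 Pt(s) + 2 Ga³⁺(aq), the reaction quotient is Q = [Ga³⁺(aq)]^2 / [Pt²⁺(aq)]^3.
Isolating [Ga³⁺(aq)] in Q = 10^{−1.622} yields log [Ga³⁺(aq)] = −0.640, i.e. 0.23 M.

0.23 M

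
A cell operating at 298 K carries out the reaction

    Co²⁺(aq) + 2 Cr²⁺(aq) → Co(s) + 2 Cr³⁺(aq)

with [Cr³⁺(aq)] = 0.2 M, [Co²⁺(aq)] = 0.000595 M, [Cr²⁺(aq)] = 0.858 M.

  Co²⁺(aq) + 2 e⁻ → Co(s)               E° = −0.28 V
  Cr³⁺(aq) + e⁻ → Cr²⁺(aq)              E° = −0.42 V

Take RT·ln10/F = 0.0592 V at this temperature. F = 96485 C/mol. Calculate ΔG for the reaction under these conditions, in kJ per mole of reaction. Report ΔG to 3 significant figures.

−15.8 kJ/mol

E°cell = −0.28 − (−0.42) = +0.14 V; the balanced reaction transfers n = 2 electrons.
The reaction quotient is [Cr³⁺(aq)]^2 / ([Co²⁺(aq)]·[Cr²⁺(aq)]^2) = 91.3; by Nernst, E = +0.14 − (0.0592/2)(1.961) = +0.0820 V.
ΔG = −nFE = −(2)(96485)(+0.0820) J/mol = −15.8 kJ/mol.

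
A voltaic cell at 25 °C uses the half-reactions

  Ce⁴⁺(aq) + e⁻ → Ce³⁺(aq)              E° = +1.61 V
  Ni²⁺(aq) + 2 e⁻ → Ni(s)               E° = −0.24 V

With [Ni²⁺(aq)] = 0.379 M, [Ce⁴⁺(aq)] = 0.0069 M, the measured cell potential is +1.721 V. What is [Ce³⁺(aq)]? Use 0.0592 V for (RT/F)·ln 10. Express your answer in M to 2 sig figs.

1.7 M

With Ce⁴⁺/Ce³⁺ at the cathode and Ni²⁺/Ni at the anode, E°cell = +1.61 − (−0.24) = +1.85 V (n = 2).
Rearranging E = E° − (0.0592/n)·log Q gives log Q = 2(+1.85 − (+1.721))/0.0592 = 4.358.
Balancing electrons gives 2 Ce⁴⁺(aq) + Ni(s) → 2 Ce³⁺(aq) + Ni²⁺(aq); thus Q = ([Ce³⁺(aq)]^2·[Ni²⁺(aq)]) / [Ce⁴⁺(aq)]^2.
Isolating [Ce³⁺(aq)] in Q = 10^{4.358} yields log [Ce³⁺(aq)] = 0.229, i.e. 1.7 M.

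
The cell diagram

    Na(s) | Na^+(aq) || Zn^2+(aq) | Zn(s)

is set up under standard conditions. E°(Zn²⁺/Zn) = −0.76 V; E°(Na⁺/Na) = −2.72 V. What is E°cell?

By convention the left-hand electrode in cell notation is the anode (oxidation) and the right-hand electrode is the cathode (reduction).
E°cell = E°(right) − E°(left) = −0.76 − (−2.72) = +1.96 V.

+1.96 V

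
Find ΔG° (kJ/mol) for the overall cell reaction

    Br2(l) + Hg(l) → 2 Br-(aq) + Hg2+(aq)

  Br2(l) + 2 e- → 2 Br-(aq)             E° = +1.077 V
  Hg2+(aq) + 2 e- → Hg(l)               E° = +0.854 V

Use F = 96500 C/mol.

−43.0 kJ/mol

In the reaction as written Br2(l) is reduced, so the Br₂/Br⁻ couple is the cathode and Hg²⁺/Hg is the anode.
E°cell = +1.077 − (+0.854) = +0.223 V; balancing electrons gives n = 2.
ΔG° = −nFE°cell = −(2)(96500)(+0.223) J/mol = −43.0 kJ/mol.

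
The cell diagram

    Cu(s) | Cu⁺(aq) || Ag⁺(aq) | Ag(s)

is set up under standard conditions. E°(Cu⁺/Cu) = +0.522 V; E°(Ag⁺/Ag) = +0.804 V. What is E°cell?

By convention the left-hand electrode in cell notation is the anode (oxidation) and the right-hand electrode is the cathode (reduction).
E°cell = E°(right) − E°(left) = +0.804 − (+0.522) = +0.282 V.

+0.282 V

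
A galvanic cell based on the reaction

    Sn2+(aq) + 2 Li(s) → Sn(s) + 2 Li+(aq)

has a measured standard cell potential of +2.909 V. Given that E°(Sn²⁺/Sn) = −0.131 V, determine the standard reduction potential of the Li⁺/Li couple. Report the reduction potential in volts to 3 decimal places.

In the reaction as written the Sn²⁺/Sn couple is reduced (cathode) and Li⁺/Li is oxidized (anode), so E°cell = E°(Sn²⁺/Sn) − E°(Li⁺/Li).
E°(Li⁺/Li) = E°(cathode) − E°cell = −0.131 − (+2.909) = −3.040 V.

−3.040 V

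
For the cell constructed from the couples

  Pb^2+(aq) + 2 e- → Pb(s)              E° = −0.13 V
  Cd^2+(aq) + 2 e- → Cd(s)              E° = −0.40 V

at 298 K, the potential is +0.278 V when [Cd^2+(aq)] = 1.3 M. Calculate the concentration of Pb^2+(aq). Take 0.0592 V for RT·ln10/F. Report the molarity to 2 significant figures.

2.4 M

The Pb²⁺/Pb couple has the larger reduction potential, so it is the cathode: E°cell = −0.13 − (−0.40) = +0.27 V and n = 2.
Since E = E° − (0.0592/n)·log Q, log Q = n(E° − E)/0.0592 = −0.270.
The balanced reaction is Pb^2+(aq) + Cd(s) → Pb(s) + Cd^2+(aq), so Q = [Cd^2+(aq)] / [Pb^2+(aq)].
Solving for the unknown gives log [Pb^2+(aq)] = 0.384, so [Pb^2+(aq)] ≈ 2.4 M.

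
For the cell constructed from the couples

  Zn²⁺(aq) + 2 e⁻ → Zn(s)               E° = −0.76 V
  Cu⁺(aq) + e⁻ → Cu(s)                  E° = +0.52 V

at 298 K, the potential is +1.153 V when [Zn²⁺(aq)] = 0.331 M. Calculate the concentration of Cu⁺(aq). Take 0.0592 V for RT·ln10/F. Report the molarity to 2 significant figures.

Cu⁺/Cu is the cathode (higher E°); E°cell = +0.52 − (−0.76) = +1.28 V with n = 2.
Since E = E° − (0.0592/n)·log Q, log Q = n(E° − E)/0.0592 = 4.291.
Balancing electrons gives 2 Cu⁺(aq) + Zn(s) → 2 Cu(s) + Zn²⁺(aq); thus Q = [Zn²⁺(aq)] / [Cu⁺(aq)]^2.
Isolating [Cu⁺(aq)] in Q = 10^{4.291} yields log [Cu⁺(aq)] = −2.386, i.e. 0.0041 M.

0.0041 M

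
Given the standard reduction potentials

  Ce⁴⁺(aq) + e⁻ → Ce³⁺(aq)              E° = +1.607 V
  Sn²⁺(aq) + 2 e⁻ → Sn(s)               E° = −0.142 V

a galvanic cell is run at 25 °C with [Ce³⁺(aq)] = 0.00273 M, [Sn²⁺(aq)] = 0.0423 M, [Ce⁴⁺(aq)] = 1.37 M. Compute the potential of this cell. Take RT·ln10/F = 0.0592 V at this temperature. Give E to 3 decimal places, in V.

Ce⁴⁺/Ce³⁺ is reduced (cathode, E° = +1.607 V) and Sn²⁺/Sn is oxidized (anode).
E°cell = E°cat − E°an = +1.607 − (−0.142) = +1.749 V; n = 2.
The balanced reaction is 2 Ce⁴⁺(aq) + Sn(s) → 2 Ce³⁺(aq) + Sn²⁺(aq), so Q = ([Ce³⁺(aq)]^2·[Sn²⁺(aq)]) / [Ce⁴⁺(aq)]^2 = 1.68×10^−7 and log Q = −6.775.
By the Nernst equation, E = +1.749 − (0.0592/2)·(−6.775) = +1.950 V.

+1.950 V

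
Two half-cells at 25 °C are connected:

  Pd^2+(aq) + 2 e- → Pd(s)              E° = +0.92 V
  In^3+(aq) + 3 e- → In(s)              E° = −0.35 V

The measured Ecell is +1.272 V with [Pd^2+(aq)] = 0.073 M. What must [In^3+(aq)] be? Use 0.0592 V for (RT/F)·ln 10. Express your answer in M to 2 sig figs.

0.016 M

The Pd²⁺/Pd couple has the larger reduction potential, so it is the cathode: E°cell = +0.92 − (−0.35) = +1.27 V and n = 6.
Rearranging E = E° − (0.0592/n)·log Q gives log Q = 6(+1.27 − (+1.272))/0.0592 = −0.203.
Balancing electrons gives 3 Pd^2+(aq) + 2 In(s) → 3 Pd(s) + 2 In^3+(aq); thus Q = [In^3+(aq)]^2 / [Pd^2+(aq)]^3.
Solving for the unknown gives log [In^3+(aq)] = −1.807, so [In^3+(aq)] ≈ 0.016 M.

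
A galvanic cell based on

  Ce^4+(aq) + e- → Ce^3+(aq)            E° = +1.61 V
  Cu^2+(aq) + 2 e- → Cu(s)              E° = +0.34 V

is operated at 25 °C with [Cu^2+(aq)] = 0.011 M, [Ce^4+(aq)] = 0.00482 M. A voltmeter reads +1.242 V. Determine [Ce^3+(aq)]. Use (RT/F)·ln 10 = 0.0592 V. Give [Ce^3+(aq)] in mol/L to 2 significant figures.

With Ce⁴⁺/Ce³⁺ at the cathode and Cu²⁺/Cu at the anode, E°cell = +1.61 − (+0.34) = +1.27 V (n = 2).
Since E = E° − (0.0592/n)·log Q, log Q = n(E° − E)/0.0592 = 0.946.
The balanced reaction is 2 Ce^4+(aq) + Cu(s) → 2 Ce^3+(aq) + Cu^2+(aq), so Q = ([Ce^3+(aq)]^2·[Cu^2+(aq)]) / [Ce^4+(aq)]^2.
Solving for the unknown gives log [Ce^3+(aq)] = −0.865, so [Ce^3+(aq)] ≈ 0.14 M.

0.14 M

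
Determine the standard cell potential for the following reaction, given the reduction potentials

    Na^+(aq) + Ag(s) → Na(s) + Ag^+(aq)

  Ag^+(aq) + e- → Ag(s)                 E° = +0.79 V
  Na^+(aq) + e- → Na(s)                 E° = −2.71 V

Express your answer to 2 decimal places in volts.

−3.50 V

In the reaction as written, Na^+(aq) is reduced (cathode) and Ag^+(aq) is produced by oxidation at the anode.
E°cell = E°(cathode) − E°(anode) = −2.71 − (+0.79) = −3.50 V.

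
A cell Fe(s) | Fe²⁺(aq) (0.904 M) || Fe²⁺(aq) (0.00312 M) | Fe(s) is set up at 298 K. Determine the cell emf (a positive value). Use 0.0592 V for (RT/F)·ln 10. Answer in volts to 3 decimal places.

0.073 V

For a concentration cell E°cell = 0, since both electrodes use the same couple.
The compartment with the higher Fe²⁺(aq) concentration (0.904 M) acts as the cathode; ions are reduced there and produced at the dilute (0.00312 M) anode.
With n = 2, Ecell = −(0.0592/2)·log([dilute]/[conc]) = −(0.0592/2)·log(0.00312/0.904) = +0.073 V.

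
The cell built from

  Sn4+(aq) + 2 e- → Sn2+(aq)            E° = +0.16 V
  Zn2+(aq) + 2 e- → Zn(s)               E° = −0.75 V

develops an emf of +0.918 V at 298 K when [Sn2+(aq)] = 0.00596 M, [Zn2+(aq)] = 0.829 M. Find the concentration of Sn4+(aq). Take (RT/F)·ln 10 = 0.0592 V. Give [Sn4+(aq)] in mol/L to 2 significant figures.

Sn⁴⁺/Sn²⁺ is the cathode (higher E°); E°cell = +0.16 − (−0.75) = +0.91 V with n = 2.
From the Nernst equation, log Q = n(E° − E)/0.0592 = 2·(+0.91 − (+0.918))/0.0592 = −0.270.
Balancing electrons gives Sn4+(aq) + Zn(s) → Sn2+(aq) + Zn2+(aq); thus Q = ([Sn2+(aq)]·[Zn2+(aq)]) / [Sn4+(aq)].
Solving for the unknown gives log [Sn4+(aq)] = −2.036, so [Sn4+(aq)] ≈ 0.0092 M.

0.0092 M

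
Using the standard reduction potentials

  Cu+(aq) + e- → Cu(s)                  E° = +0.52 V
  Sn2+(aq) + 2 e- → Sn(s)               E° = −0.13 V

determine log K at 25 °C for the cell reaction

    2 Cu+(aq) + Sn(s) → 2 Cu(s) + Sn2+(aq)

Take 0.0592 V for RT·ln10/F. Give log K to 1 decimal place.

log K = 22.0

The Cu⁺/Cu couple is reduced (cathode); E°cell = +0.52 − (−0.13) = +0.65 V with n = 2.
At equilibrium E = 0, so log K = nE°cell / 0.0592 = (2)(+0.65) / 0.0592 = 22.0.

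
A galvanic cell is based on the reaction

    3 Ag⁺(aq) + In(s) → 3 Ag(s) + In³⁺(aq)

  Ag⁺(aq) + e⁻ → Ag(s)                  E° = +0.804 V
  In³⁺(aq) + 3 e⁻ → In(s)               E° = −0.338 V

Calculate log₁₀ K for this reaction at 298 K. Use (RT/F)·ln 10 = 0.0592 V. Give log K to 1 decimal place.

The Ag⁺/Ag couple is reduced (cathode); E°cell = +0.804 − (−0.338) = +1.142 V with n = 3.
At equilibrium E = 0, so log K = nE°cell / 0.0592 = (3)(+1.142) / 0.0592 = 57.9.

log K = 57.9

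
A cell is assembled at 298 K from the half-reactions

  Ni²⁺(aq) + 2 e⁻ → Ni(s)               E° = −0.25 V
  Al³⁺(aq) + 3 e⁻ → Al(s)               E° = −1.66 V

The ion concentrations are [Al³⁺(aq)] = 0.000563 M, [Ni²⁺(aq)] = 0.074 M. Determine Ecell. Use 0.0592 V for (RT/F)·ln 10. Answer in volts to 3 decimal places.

+1.441 V

The Ni²⁺/Ni couple has the more positive E°, so it is the cathode; Al³⁺/Al is the anode.
E°cell = −0.25 − (−1.66) = +1.41 V, with n = 6 electrons transferred.
Balancing gives 3 Ni²⁺(aq) + 2 Al(s) → 3 Ni(s) + 2 Al³⁺(aq); hence Q = [Al³⁺(aq)]^2 / [Ni²⁺(aq)]^3 = 0.000782 (log Q = −3.107).
Applying E = E° − (RT ln10/nF)·log Q gives +1.41 − (0.0592/6)(−3.107) = +1.441 V.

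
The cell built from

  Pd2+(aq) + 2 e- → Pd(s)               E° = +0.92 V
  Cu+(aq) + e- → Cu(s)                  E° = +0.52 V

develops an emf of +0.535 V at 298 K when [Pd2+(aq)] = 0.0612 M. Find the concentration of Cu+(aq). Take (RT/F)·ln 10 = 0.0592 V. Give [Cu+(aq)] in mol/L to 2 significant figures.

0.0013 M

The Pd²⁺/Pd couple has the larger reduction potential, so it is the cathode: E°cell = +0.92 − (+0.52) = +0.40 V and n = 2.
From the Nernst equation, log Q = n(E° − E)/0.0592 = 2·(+0.40 − (+0.535))/0.0592 = −4.561.
The balanced reaction is Pd2+(aq) + 2 Cu(s) → Pd(s) + 2 Cu+(aq), so Q = [Cu+(aq)]^2 / [Pd2+(aq)].
Isolating [Cu+(aq)] in Q = 10^{−4.561} yields log [Cu+(aq)] = −2.887, i.e. 0.0013 M.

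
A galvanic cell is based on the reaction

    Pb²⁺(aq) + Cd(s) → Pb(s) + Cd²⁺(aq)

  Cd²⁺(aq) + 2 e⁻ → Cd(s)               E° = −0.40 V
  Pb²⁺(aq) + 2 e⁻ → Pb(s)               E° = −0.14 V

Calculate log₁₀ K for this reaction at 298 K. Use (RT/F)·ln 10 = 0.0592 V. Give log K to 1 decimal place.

The Pb²⁺/Pb couple is reduced (cathode); E°cell = −0.14 − (−0.40) = +0.26 V with n = 2.
At equilibrium E = 0, so log K = nE°cell / 0.0592 = (2)(+0.26) / 0.0592 = 8.8.

log K = 8.8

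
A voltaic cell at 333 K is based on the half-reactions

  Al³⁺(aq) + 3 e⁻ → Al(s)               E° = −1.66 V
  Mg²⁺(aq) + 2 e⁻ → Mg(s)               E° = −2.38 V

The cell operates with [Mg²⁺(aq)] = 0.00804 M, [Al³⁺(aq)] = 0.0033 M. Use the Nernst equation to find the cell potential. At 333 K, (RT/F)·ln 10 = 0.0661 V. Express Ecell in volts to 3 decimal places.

+0.735 V

Since E°(Al³⁺/Al) > E°(Mg²⁺/Mg), Al³⁺/Al serves as the cathode.
E°cell = −1.66 − (−2.38) = +0.72 V, with n = 6 electrons transferred.
Balancing gives 2 Al³⁺(aq) + 3 Mg(s) → 2 Al(s) + 3 Mg²⁺(aq); hence Q = [Mg²⁺(aq)]^3 / [Al³⁺(aq)]^2 = 0.0477 (log Q = −1.321).
Applying E = E° − (RT ln10/nF)·log Q gives +0.72 − (0.0661/6)(−1.321) = +0.735 V.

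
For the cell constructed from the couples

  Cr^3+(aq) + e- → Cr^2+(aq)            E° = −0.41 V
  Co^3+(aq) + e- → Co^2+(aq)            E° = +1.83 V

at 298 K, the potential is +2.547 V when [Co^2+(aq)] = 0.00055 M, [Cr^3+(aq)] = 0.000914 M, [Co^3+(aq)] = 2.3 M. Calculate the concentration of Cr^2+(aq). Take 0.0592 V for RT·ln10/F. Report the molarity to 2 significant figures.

The Co³⁺/Co²⁺ couple has the larger reduction potential, so it is the cathode: E°cell = +1.83 − (−0.41) = +2.24 V and n = 1.
From the Nernst equation, log Q = n(E° − E)/0.0592 = 1·(+2.24 − (+2.547))/0.0592 = −5.186.
Balancing electrons gives Co^3+(aq) + Cr^2+(aq) → Co^2+(aq) + Cr^3+(aq); thus Q = ([Co^2+(aq)]·[Cr^3+(aq)]) / ([Co^3+(aq)]·[Cr^2+(aq)]).
Isolating [Cr^2+(aq)] in Q = 10^{−5.186} yields log [Cr^2+(aq)] = −1.474, i.e. 0.034 M.

0.034 M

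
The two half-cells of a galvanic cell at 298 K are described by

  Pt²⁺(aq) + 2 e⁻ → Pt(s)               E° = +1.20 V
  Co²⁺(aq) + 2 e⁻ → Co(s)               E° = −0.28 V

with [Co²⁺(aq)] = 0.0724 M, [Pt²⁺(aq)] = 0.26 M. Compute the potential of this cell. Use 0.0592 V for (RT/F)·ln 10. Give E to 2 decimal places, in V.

The Pt²⁺/Pt couple has the more positive E°, so it is the cathode; Co²⁺/Co is the anode.
The standard potential is +1.20 − (−0.28) = +1.48 V and the balanced reaction transfers n = 2 electrons.
Balancing gives Pt²⁺(aq) + Co(s) → Pt(s) + Co²⁺(aq); hence Q = [Co²⁺(aq)] / [Pt²⁺(aq)] = 0.278 (log Q = −0.555).
By the Nernst equation, E = +1.48 − (0.0592/2)·(−0.555) = +1.50 V.

+1.50 V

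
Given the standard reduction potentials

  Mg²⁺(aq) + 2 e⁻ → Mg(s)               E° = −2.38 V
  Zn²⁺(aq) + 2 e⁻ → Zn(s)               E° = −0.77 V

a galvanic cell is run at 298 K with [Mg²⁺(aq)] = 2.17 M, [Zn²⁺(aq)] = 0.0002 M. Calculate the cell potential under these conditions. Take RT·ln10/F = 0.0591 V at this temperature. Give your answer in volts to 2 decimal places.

+1.49 V

Since E°(Zn²⁺/Zn) > E°(Mg²⁺/Mg), Zn²⁺/Zn serves as the cathode.
The standard potential is −0.77 − (−2.38) = +1.61 V and the balanced reaction transfers n = 2 electrons.
For the overall reaction Zn²⁺(aq) + Mg(s) → Zn(s) + Mg²⁺(aq), Q = [Mg²⁺(aq)] / [Zn²⁺(aq)] = 1.08×10^4, giving log Q = 4.035.
By the Nernst equation, E = +1.61 − (0.0591/2)·(4.035) = +1.49 V.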